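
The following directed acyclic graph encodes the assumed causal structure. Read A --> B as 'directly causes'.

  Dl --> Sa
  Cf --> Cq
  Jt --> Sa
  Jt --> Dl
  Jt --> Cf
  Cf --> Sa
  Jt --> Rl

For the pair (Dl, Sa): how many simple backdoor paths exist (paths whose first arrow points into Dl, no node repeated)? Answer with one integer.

A backdoor path from Dl to Sa is any simple undirected path whose first edge points into Dl (i.e. leaves Dl via a parent).
Parents of Dl: {Jt}.
Enumerating:
  P1: Dl <- Jt -> Cf -> Sa
  P2: Dl <- Jt -> Sa
That exhausts the simple backdoor paths. Count: 2.

2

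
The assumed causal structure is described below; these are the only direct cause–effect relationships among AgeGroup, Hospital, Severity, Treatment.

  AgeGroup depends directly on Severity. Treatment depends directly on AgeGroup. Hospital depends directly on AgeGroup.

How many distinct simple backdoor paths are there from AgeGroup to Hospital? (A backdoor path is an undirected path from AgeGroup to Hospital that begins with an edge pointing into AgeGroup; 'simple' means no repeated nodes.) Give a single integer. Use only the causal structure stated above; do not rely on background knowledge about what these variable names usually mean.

A backdoor path from AgeGroup to Hospital is any simple undirected path whose first edge points into AgeGroup (i.e. leaves AgeGroup via a parent).
Parents of AgeGroup: {Severity}.
No simple path from any parent of AgeGroup reaches Hospital without revisiting AgeGroup, so there are no backdoor paths.

0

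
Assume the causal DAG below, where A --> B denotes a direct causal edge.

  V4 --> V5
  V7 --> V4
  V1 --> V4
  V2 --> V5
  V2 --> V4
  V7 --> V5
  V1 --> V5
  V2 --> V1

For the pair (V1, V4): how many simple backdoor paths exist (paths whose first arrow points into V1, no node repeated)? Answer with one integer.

A backdoor path from V1 to V4 is any simple undirected path whose first edge points into V1 (i.e. leaves V1 via a parent).
Parents of V1: {V2}.
Enumerating:
  P1: V1 <- V2 -> V4
  P2: V1 <- V2 -> V5 <- V7 -> V4
  P3: V1 <- V2 -> V5 <- V4
That exhausts the simple backdoor paths. Count: 3.

3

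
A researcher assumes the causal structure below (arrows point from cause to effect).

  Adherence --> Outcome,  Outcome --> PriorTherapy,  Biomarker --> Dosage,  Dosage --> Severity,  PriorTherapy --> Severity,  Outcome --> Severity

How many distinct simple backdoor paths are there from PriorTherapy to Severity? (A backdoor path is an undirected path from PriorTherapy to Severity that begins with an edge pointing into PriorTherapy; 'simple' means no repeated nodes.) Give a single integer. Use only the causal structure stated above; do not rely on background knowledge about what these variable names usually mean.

1

A backdoor path from PriorTherapy to Severity is any simple undirected path whose first edge points into PriorTherapy (i.e. leaves PriorTherapy via a parent).
Parents of PriorTherapy: {Outcome}.
Enumerating:
  P1: PriorTherapy <- Outcome -> Severity
That exhausts the simple backdoor paths. Count: 1.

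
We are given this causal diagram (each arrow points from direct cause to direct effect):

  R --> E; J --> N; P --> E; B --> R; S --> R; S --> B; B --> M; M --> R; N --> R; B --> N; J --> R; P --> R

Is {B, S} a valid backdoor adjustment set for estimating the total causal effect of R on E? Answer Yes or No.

Backdoor paths from R to E (paths whose first edge points into R):
  P1: R <- P -> E
Condition 1 (no descendant of R in the set): holds — descendants of R are {E}; none are in {B, S}.
Condition 2 (every backdoor path blocked by {B, S}):
  P1: open — no interior node is in the conditioning set.
{B, S} does not satisfy the backdoor criterion.

No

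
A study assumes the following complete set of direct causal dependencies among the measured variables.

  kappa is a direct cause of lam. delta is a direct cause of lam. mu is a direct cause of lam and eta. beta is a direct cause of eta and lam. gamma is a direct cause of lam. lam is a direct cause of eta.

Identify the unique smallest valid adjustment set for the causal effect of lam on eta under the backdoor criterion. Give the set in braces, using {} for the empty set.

{beta, mu}

Variables eligible for adjustment (non-descendants of lam, excluding lam and eta): {beta, delta, gamma, kappa, mu}.
Backdoor paths from lam to eta:
  P1: lam <- mu -> eta
  P2: lam <- beta -> eta
The empty set is not sufficient: P1 (lam <- mu -> eta) has no collider blocking it and no conditioned non-collider, so it is open.
Try {beta, mu}:
  P1: blocked at fork node mu ∈ conditioning set.
  P2: blocked at fork node beta ∈ conditioning set.
{beta, mu} contains no descendant of lam and blocks every backdoor path.
Every element of {beta, mu} is needed (dropping beta leaves P2 open; dropping mu leaves P1 open), so no proper subset is valid.
Among all size-2 subsets of the eligible variables, only {beta, mu} blocks every backdoor path, so it is the unique smallest valid adjustment set.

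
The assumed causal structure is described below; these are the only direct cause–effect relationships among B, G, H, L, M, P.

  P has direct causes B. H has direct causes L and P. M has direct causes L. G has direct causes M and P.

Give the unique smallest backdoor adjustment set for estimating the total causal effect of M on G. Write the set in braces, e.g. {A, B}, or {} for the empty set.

{}

Variables eligible for adjustment (non-descendants of M, excluding M and G): {B, H, L, P}.
Backdoor paths from M to G:
  P1: M <- L -> H <- P -> G
Each backdoor path contains an unconditioned collider, so every path is already blocked with the empty conditioning set:
  P1: blocked at collider H (neither it nor any descendant is in the conditioning set).
The empty set is therefore the unique smallest valid set.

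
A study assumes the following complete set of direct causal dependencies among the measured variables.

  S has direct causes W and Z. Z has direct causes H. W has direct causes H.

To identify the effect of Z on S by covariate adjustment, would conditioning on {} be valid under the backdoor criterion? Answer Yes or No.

No

Backdoor paths from Z to S (paths whose first edge points into Z):
  P1: Z <- H -> W -> S
Condition 1 (no descendant of Z in the set): holds — descendants of Z are {S}; none are in {}.
Condition 2 (every backdoor path blocked by {}):
  P1: open — no interior node is in the conditioning set.
{} does not satisfy the backdoor criterion.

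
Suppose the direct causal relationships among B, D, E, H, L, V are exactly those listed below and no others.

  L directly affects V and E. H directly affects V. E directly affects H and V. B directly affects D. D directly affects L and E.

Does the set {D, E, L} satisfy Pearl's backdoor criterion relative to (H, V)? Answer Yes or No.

Backdoor paths from H to V (paths whose first edge points into H):
  P1: H <- E <- D -> L -> V
  P2: H <- E <- L -> V
  P3: H <- E -> V
Condition 1 (no descendant of H in the set): holds — descendants of H are {V}; none are in {D, E, L}.
Condition 2 (every backdoor path blocked by {D, E, L}):
  P1: blocked at chain node E ∈ conditioning set.
  P2: blocked at chain node E ∈ conditioning set.
  P3: blocked at fork node E ∈ conditioning set.
{D, E, L} satisfies the backdoor criterion.

Yes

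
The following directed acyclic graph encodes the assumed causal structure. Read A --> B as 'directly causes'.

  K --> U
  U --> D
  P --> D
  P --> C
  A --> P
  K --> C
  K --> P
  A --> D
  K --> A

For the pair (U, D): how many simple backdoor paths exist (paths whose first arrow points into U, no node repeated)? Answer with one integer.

6

A backdoor path from U to D is any simple undirected path whose first edge points into U (i.e. leaves U via a parent).
Parents of U: {K}.
Enumerating:
  P1: U <- K -> A -> P -> D
  P2: U <- K -> A -> D
  P3: U <- K -> P <- A -> D
  P4: U <- K -> P -> D
  P5: U <- K -> C <- P <- A -> D
  P6: U <- K -> C <- P -> D
That exhausts the simple backdoor paths. Count: 6.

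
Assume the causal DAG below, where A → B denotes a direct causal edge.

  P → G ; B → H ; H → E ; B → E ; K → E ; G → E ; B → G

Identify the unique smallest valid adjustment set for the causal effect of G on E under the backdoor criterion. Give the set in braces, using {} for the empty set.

{B}

Variables eligible for adjustment (non-descendants of G, excluding G and E): {B, H, K, P}.
Backdoor paths from G to E:
  P1: G <- B -> H -> E
  P2: G <- B -> E
The empty set is not sufficient: P1 (G <- B -> H -> E) has no collider blocking it and no conditioned non-collider, so it is open.
Try {B}:
  P1: blocked at fork node B ∈ conditioning set.
  P2: blocked at fork node B ∈ conditioning set.
{B} contains no descendant of G and blocks every backdoor path.
No other singleton works — e.g. {K} leaves P1 open — so {B} is the unique smallest valid adjustment set.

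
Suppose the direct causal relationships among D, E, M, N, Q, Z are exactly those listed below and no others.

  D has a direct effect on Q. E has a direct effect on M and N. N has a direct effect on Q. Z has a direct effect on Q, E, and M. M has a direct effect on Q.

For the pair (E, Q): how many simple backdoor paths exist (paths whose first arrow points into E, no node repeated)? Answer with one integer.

2

A backdoor path from E to Q is any simple undirected path whose first edge points into E (i.e. leaves E via a parent).
Parents of E: {Z}.
Enumerating:
  P1: E <- Z -> M -> Q
  P2: E <- Z -> Q
That exhausts the simple backdoor paths. Count: 2.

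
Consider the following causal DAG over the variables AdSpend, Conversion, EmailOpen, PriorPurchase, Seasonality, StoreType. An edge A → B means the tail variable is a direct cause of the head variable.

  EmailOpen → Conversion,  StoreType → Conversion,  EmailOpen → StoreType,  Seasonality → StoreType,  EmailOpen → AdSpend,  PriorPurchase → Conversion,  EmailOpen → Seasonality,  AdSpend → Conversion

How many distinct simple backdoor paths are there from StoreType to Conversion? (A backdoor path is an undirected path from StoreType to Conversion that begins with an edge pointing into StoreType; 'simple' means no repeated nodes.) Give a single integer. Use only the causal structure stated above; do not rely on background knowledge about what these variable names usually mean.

A backdoor path from StoreType to Conversion is any simple undirected path whose first edge points into StoreType (i.e. leaves StoreType via a parent).
Parents of StoreType: {EmailOpen, Seasonality}.
Enumerating:
  P1: StoreType <- EmailOpen -> AdSpend -> Conversion
  P2: StoreType <- EmailOpen -> Conversion
  P3: StoreType <- Seasonality <- EmailOpen -> AdSpend -> Conversion
  P4: StoreType <- Seasonality <- EmailOpen -> Conversion
That exhausts the simple backdoor paths. Count: 4.

4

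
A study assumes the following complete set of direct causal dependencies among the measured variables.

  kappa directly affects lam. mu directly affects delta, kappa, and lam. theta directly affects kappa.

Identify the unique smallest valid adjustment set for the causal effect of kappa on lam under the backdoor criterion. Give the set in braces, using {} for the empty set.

Variables eligible for adjustment (non-descendants of kappa, excluding kappa and lam): {delta, mu, theta}.
Backdoor paths from kappa to lam:
  P1: kappa <- mu -> lam
The empty set is not sufficient: P1 (kappa <- mu -> lam) has no collider blocking it and no conditioned non-collider, so it is open.
Try {mu}:
  P1: blocked at fork node mu ∈ conditioning set.
{mu} contains no descendant of kappa and blocks every backdoor path.
No other singleton works — e.g. {delta} leaves P1 open — so {mu} is the unique smallest valid adjustment set.

{mu}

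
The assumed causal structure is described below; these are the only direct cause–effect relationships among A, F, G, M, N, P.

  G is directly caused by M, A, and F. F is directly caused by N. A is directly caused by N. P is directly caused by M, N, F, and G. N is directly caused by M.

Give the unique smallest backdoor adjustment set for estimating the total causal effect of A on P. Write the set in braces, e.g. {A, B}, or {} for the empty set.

Variables eligible for adjustment (non-descendants of A, excluding A and P): {F, M, N}.
Backdoor paths from A to P:
  P1: A <- N <- M -> G <- F -> P
  P2: A <- N <- M -> G -> P
  P3: A <- N <- M -> P
  P4: A <- N -> F -> G <- M -> P
  P5: A <- N -> F -> G -> P
  P6: A <- N -> F -> P
  P7: A <- N -> P
The empty set is not sufficient: P2 (A <- N <- M -> G -> P) has no collider blocking it and no conditioned non-collider, so it is open.
Try {N}:
  P1: blocked at chain node N ∈ conditioning set.
  P2: blocked at chain node N ∈ conditioning set.
  P3: blocked at chain node N ∈ conditioning set.
  P4: blocked at fork node N ∈ conditioning set.
  P5: blocked at fork node N ∈ conditioning set.
  P6: blocked at fork node N ∈ conditioning set.
  P7: blocked at fork node N ∈ conditioning set.
{N} contains no descendant of A and blocks every backdoor path.
No other singleton works — e.g. {M} leaves P5 open — so {N} is the unique smallest valid adjustment set.

{N}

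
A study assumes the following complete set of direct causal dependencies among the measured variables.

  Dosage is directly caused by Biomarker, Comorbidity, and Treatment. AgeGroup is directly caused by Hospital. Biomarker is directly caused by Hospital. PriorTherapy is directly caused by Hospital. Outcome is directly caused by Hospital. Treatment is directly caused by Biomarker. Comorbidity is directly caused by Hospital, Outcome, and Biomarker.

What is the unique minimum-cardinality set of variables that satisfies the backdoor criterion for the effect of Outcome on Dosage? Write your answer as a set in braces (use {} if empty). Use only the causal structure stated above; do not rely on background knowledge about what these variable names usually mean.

Variables eligible for adjustment (non-descendants of Outcome, excluding Outcome and Dosage): {AgeGroup, Biomarker, Hospital, PriorTherapy, Treatment}.
Backdoor paths from Outcome to Dosage:
  P1: Outcome <- Hospital -> Biomarker -> Comorbidity -> Dosage
  P2: Outcome <- Hospital -> Biomarker -> Treatment -> Dosage
  P3: Outcome <- Hospital -> Biomarker -> Dosage
  P4: Outcome <- Hospital -> Comorbidity <- Biomarker -> Treatment -> Dosage
  P5: Outcome <- Hospital -> Comorbidity <- Biomarker -> Dosage
  P6: Outcome <- Hospital -> Comorbidity -> Dosage
The empty set is not sufficient: P1 (Outcome <- Hospital -> Biomarker -> Comorbidity -> Dosage) has no collider blocking it and no conditioned non-collider, so it is open.
Try {Hospital}:
  P1: blocked at fork node Hospital ∈ conditioning set.
  P2: blocked at fork node Hospital ∈ conditioning set.
  P3: blocked at fork node Hospital ∈ conditioning set.
  P4: blocked at fork node Hospital ∈ conditioning set.
  P5: blocked at fork node Hospital ∈ conditioning set.
  P6: blocked at fork node Hospital ∈ conditioning set.
{Hospital} contains no descendant of Outcome and blocks every backdoor path.
No other singleton works — e.g. {AgeGroup} leaves P1 open — so {Hospital} is the unique smallest valid adjustment set.

{Hospital}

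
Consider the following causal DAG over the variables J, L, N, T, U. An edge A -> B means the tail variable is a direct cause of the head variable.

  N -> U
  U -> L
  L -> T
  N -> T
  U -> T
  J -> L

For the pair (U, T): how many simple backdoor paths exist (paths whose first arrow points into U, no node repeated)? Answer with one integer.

1

A backdoor path from U to T is any simple undirected path whose first edge points into U (i.e. leaves U via a parent).
Parents of U: {N}.
Enumerating:
  P1: U <- N -> T
That exhausts the simple backdoor paths. Count: 1.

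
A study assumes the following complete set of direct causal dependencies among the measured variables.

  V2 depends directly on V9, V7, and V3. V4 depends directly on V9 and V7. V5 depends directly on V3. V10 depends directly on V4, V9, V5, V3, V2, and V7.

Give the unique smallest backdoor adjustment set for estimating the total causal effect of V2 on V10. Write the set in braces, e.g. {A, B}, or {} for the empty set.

Variables eligible for adjustment (non-descendants of V2, excluding V2 and V10): {V3, V4, V5, V7, V9}.
Backdoor paths from V2 to V10:
  P1: V2 <- V3 -> V5 -> V10
  P2: V2 <- V3 -> V10
  P3: V2 <- V9 -> V4 <- V7 -> V10
  P4: V2 <- V9 -> V4 -> V10
  P5: V2 <- V9 -> V10
  P6: V2 <- V7 -> V4 <- V9 -> V10
  P7: V2 <- V7 -> V4 -> V10
  P8: V2 <- V7 -> V10
The empty set is not sufficient: P1 (V2 <- V3 -> V5 -> V10) has no collider blocking it and no conditioned non-collider, so it is open.
Try {V3, V7, V9}:
  P1: blocked at fork node V3 ∈ conditioning set.
  P2: blocked at fork node V3 ∈ conditioning set.
  P3: blocked at fork node V9 ∈ conditioning set.
  P4: blocked at fork node V9 ∈ conditioning set.
  P5: blocked at fork node V9 ∈ conditioning set.
  P6: blocked at fork node V7 ∈ conditioning set.
  P7: blocked at fork node V7 ∈ conditioning set.
  P8: blocked at fork node V7 ∈ conditioning set.
{V3, V7, V9} contains no descendant of V2 and blocks every backdoor path.
Every element of {V3, V7, V9} is needed (dropping V3 leaves P1 open; dropping V7 leaves P7 open; dropping V9 leaves P4 open), so no proper subset is valid.
Among all size-3 subsets of the eligible variables, only {V3, V7, V9} blocks every backdoor path, so it is the unique smallest valid adjustment set.

{V3, V7, V9}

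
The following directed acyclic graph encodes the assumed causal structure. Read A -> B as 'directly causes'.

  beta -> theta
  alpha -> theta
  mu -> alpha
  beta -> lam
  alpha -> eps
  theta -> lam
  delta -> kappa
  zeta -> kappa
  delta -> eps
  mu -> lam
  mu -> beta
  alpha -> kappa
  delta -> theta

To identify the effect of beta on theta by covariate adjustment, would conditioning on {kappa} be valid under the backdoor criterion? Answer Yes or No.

Backdoor paths from beta to theta (paths whose first edge points into beta):
  P1: beta <- mu -> alpha -> kappa <- delta -> theta
  P2: beta <- mu -> alpha -> eps <- delta -> theta
  P3: beta <- mu -> alpha -> theta
  P4: beta <- mu -> lam <- theta
Condition 1 (no descendant of beta in the set): holds — descendants of beta are {lam, theta}; none are in {kappa}.
Condition 2 (every backdoor path blocked by {kappa}):
  P1: open — collider(s) kappa are conditioned on (or have a conditioned descendant) and no non-collider on the path is in the set.
  P2: blocked at collider eps (neither it nor any descendant is in the conditioning set).
  P3: open — no interior node is in the conditioning set.
  P4: blocked at collider lam (neither it nor any descendant is in the conditioning set).
{kappa} does not satisfy the backdoor criterion.

No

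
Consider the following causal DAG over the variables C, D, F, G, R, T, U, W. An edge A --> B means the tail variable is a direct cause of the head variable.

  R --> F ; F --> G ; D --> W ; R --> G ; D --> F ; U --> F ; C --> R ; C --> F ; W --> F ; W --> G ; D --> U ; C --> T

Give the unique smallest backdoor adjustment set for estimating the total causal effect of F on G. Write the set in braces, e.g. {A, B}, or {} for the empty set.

{R, W}

Variables eligible for adjustment (non-descendants of F, excluding F and G): {C, D, R, T, U, W}.
Backdoor paths from F to G:
  P1: F <- C -> R -> G
  P2: F <- D -> W -> G
  P3: F <- U <- D -> W -> G
  P4: F <- W -> G
  P5: F <- R -> G
The empty set is not sufficient: P1 (F <- C -> R -> G) has no collider blocking it and no conditioned non-collider, so it is open.
Try {R, W}:
  P1: blocked at chain node R ∈ conditioning set.
  P2: blocked at chain node W ∈ conditioning set.
  P3: blocked at chain node W ∈ conditioning set.
  P4: blocked at fork node W ∈ conditioning set.
  P5: blocked at fork node R ∈ conditioning set.
{R, W} contains no descendant of F and blocks every backdoor path.
Every element of {R, W} is needed (dropping R leaves P1 open; dropping W leaves P2 open), so no proper subset is valid.
Among all size-2 subsets of the eligible variables, only {R, W} blocks every backdoor path, so it is the unique smallest valid adjustment set.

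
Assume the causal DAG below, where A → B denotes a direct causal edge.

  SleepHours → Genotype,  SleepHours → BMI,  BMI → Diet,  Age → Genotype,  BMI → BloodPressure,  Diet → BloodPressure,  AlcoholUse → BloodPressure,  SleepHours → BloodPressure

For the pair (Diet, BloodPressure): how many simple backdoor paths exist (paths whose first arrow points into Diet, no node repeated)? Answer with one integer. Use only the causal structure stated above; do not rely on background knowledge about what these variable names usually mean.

A backdoor path from Diet to BloodPressure is any simple undirected path whose first edge points into Diet (i.e. leaves Diet via a parent).
Parents of Diet: {BMI}.
Enumerating:
  P1: Diet <- BMI <- SleepHours -> BloodPressure
  P2: Diet <- BMI -> BloodPressure
That exhausts the simple backdoor paths. Count: 2.

2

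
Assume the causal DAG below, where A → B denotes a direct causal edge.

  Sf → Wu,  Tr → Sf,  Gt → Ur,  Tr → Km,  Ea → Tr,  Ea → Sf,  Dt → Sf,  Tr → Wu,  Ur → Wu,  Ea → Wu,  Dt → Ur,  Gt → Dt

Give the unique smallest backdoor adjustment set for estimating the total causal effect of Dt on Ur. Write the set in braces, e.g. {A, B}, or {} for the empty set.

{Gt}

Variables eligible for adjustment (non-descendants of Dt, excluding Dt and Ur): {Ea, Gt, Km, Tr}.
Backdoor paths from Dt to Ur:
  P1: Dt <- Gt -> Ur
The empty set is not sufficient: P1 (Dt <- Gt -> Ur) has no collider blocking it and no conditioned non-collider, so it is open.
Try {Gt}:
  P1: blocked at fork node Gt ∈ conditioning set.
{Gt} contains no descendant of Dt and blocks every backdoor path.
No other singleton works — e.g. {Ea} leaves P1 open — so {Gt} is the unique smallest valid adjustment set.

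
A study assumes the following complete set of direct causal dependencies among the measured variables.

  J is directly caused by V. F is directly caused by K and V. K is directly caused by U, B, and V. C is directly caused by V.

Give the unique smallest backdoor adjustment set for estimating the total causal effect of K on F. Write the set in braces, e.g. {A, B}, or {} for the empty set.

Variables eligible for adjustment (non-descendants of K, excluding K and F): {B, C, J, U, V}.
Backdoor paths from K to F:
  P1: K <- V -> F
The empty set is not sufficient: P1 (K <- V -> F) has no collider blocking it and no conditioned non-collider, so it is open.
Try {V}:
  P1: blocked at fork node V ∈ conditioning set.
{V} contains no descendant of K and blocks every backdoor path.
No other singleton works — e.g. {U} leaves P1 open — so {V} is the unique smallest valid adjustment set.

{V}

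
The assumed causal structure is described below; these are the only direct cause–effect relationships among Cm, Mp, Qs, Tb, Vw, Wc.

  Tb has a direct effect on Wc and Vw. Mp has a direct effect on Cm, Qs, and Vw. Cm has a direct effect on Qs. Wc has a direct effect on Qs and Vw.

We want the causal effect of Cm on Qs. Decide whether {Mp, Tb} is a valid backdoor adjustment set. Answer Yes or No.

Backdoor paths from Cm to Qs (paths whose first edge points into Cm):
  P1: Cm <- Mp -> Vw <- Tb -> Wc -> Qs
  P2: Cm <- Mp -> Vw <- Wc -> Qs
  P3: Cm <- Mp -> Qs
Condition 1 (no descendant of Cm in the set): holds — descendants of Cm are {Qs}; none are in {Mp, Tb}.
Condition 2 (every backdoor path blocked by {Mp, Tb}):
  P1: blocked at fork node Mp ∈ conditioning set.
  P2: blocked at fork node Mp ∈ conditioning set.
  P3: blocked at fork node Mp ∈ conditioning set.
{Mp, Tb} satisfies the backdoor criterion.

Yes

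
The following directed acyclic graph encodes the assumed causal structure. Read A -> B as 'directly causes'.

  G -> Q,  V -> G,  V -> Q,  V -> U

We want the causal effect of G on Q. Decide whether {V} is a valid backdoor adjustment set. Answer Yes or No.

Yes

Backdoor paths from G to Q (paths whose first edge points into G):
  P1: G <- V -> Q
Condition 1 (no descendant of G in the set): holds — descendants of G are {Q}; none are in {V}.
Condition 2 (every backdoor path blocked by {V}):
  P1: blocked at fork node V ∈ conditioning set.
{V} satisfies the backdoor criterion.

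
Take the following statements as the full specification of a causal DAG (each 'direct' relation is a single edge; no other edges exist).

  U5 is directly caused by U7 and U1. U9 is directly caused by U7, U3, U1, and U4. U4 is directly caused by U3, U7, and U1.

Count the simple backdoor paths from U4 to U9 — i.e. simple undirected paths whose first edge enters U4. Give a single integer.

5

A backdoor path from U4 to U9 is any simple undirected path whose first edge points into U4 (i.e. leaves U4 via a parent).
Parents of U4: {U1, U3, U7}.
Enumerating:
  P1: U4 <- U7 -> U9
  P2: U4 <- U7 -> U5 <- U1 -> U9
  P3: U4 <- U1 -> U9
  P4: U4 <- U1 -> U5 <- U7 -> U9
  P5: U4 <- U3 -> U9
That exhausts the simple backdoor paths. Count: 5.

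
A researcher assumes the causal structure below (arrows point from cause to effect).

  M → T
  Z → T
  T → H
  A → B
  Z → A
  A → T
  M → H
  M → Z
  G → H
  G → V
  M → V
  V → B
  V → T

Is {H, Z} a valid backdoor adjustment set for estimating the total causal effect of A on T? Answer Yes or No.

Backdoor paths from A to T (paths whose first edge points into A):
  P1: A <- Z <- M -> V <- G -> H <- T
  P2: A <- Z <- M -> V -> T
  P3: A <- Z <- M -> T
  P4: A <- Z <- M -> H <- G -> V -> T
  P5: A <- Z <- M -> H <- T
  P6: A <- Z -> T
Condition 1 (no descendant of A in the set): FAILS — H is a descendant of A.
Condition 2 (every backdoor path blocked by {H, Z}):
  P1: blocked at chain node Z ∈ conditioning set.
  P2: blocked at chain node Z ∈ conditioning set.
  P3: blocked at chain node Z ∈ conditioning set.
  P4: blocked at chain node Z ∈ conditioning set.
  P5: blocked at chain node Z ∈ conditioning set.
  P6: blocked at fork node Z ∈ conditioning set.
{H, Z} does not satisfy the backdoor criterion.

No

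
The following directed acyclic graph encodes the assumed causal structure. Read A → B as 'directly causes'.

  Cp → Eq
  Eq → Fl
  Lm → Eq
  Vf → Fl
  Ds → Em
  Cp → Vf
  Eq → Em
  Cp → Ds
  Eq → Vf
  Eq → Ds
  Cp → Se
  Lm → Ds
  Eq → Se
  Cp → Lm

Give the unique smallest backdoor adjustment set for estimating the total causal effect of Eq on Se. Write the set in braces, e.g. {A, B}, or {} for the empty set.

Variables eligible for adjustment (non-descendants of Eq, excluding Eq and Se): {Cp, Lm}.
Backdoor paths from Eq to Se:
  P1: Eq <- Cp -> Se
  P2: Eq <- Lm <- Cp -> Se
  P3: Eq <- Lm -> Ds <- Cp -> Se
The empty set is not sufficient: P1 (Eq <- Cp -> Se) has no collider blocking it and no conditioned non-collider, so it is open.
Try {Cp}:
  P1: blocked at fork node Cp ∈ conditioning set.
  P2: blocked at fork node Cp ∈ conditioning set.
  P3: blocked at collider Ds (neither it nor any descendant is in the conditioning set).
{Cp} contains no descendant of Eq and blocks every backdoor path.
No other singleton works — e.g. {Lm} leaves P1 open — so {Cp} is the unique smallest valid adjustment set.

{Cp}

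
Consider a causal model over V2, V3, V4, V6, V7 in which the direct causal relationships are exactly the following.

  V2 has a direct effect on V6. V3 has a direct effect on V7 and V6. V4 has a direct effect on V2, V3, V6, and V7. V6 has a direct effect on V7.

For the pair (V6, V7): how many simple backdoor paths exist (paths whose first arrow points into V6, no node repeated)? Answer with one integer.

A backdoor path from V6 to V7 is any simple undirected path whose first edge points into V6 (i.e. leaves V6 via a parent).
Parents of V6: {V2, V3, V4}.
Enumerating:
  P1: V6 <- V4 -> V3 -> V7
  P2: V6 <- V4 -> V7
  P3: V6 <- V2 <- V4 -> V3 -> V7
  P4: V6 <- V2 <- V4 -> V7
  P5: V6 <- V3 <- V4 -> V7
  P6: V6 <- V3 -> V7
That exhausts the simple backdoor paths. Count: 6.

6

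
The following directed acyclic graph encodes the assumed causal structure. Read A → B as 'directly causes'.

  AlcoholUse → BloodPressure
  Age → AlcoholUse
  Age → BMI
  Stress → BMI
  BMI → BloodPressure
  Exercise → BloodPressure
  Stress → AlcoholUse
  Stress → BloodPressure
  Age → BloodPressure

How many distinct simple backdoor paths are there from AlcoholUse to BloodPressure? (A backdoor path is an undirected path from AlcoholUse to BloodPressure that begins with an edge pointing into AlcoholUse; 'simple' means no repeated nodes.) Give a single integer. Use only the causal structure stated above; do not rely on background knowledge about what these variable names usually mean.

A backdoor path from AlcoholUse to BloodPressure is any simple undirected path whose first edge points into AlcoholUse (i.e. leaves AlcoholUse via a parent).
Parents of AlcoholUse: {Age, Stress}.
Enumerating:
  P1: AlcoholUse <- Age -> BMI <- Stress -> BloodPressure
  P2: AlcoholUse <- Age -> BMI -> BloodPressure
  P3: AlcoholUse <- Age -> BloodPressure
  P4: AlcoholUse <- Stress -> BMI <- Age -> BloodPressure
  P5: AlcoholUse <- Stress -> BMI -> BloodPressure
  P6: AlcoholUse <- Stress -> BloodPressure
That exhausts the simple backdoor paths. Count: 6.

6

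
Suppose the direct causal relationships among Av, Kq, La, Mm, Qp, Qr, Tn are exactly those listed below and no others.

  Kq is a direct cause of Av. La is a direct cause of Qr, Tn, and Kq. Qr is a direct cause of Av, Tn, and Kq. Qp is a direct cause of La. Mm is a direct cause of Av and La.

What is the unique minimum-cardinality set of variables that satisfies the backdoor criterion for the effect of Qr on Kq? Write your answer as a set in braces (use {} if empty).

Variables eligible for adjustment (non-descendants of Qr, excluding Qr and Kq): {La, Mm, Qp}.
Backdoor paths from Qr to Kq:
  P1: Qr <- La <- Mm -> Av <- Kq
  P2: Qr <- La -> Kq
The empty set is not sufficient: P2 (Qr <- La -> Kq) has no collider blocking it and no conditioned non-collider, so it is open.
Try {La}:
  P1: blocked at chain node La ∈ conditioning set.
  P2: blocked at fork node La ∈ conditioning set.
{La} contains no descendant of Qr and blocks every backdoor path.
No other singleton works — e.g. {Qp} leaves P2 open — so {La} is the unique smallest valid adjustment set.

{La}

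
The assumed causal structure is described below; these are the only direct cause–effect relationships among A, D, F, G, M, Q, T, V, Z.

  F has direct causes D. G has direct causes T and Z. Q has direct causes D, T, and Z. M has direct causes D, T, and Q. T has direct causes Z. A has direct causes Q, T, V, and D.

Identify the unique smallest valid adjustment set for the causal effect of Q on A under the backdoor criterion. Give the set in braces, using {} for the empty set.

Variables eligible for adjustment (non-descendants of Q, excluding Q and A): {D, F, G, T, V, Z}.
Backdoor paths from Q to A:
  P1: Q <- Z -> T -> M <- D -> A
  P2: Q <- Z -> T -> A
  P3: Q <- Z -> G <- T -> M <- D -> A
  P4: Q <- Z -> G <- T -> A
  P5: Q <- T -> M <- D -> A
  P6: Q <- T -> A
  P7: Q <- D -> M <- T -> A
  P8: Q <- D -> A
The empty set is not sufficient: P2 (Q <- Z -> T -> A) has no collider blocking it and no conditioned non-collider, so it is open.
Try {D, T}:
  P1: blocked at chain node T ∈ conditioning set.
  P2: blocked at chain node T ∈ conditioning set.
  P3: blocked at collider G (neither it nor any descendant is in the conditioning set).
  P4: blocked at collider G (neither it nor any descendant is in the conditioning set).
  P5: blocked at fork node T ∈ conditioning set.
  P6: blocked at fork node T ∈ conditioning set.
  P7: blocked at fork node D ∈ conditioning set.
  P8: blocked at fork node D ∈ conditioning set.
{D, T} contains no descendant of Q and blocks every backdoor path.
Every element of {D, T} is needed (dropping D leaves P8 open; dropping T leaves P2 open), so no proper subset is valid.
Among all size-2 subsets of the eligible variables, only {D, T} blocks every backdoor path, so it is the unique smallest valid adjustment set.

{D, T}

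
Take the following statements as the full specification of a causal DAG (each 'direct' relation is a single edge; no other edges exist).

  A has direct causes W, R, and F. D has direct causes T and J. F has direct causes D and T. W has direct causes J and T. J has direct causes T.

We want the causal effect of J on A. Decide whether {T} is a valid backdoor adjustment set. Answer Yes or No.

Backdoor paths from J to A (paths whose first edge points into J):
  P1: J <- T -> D -> F -> A
  P2: J <- T -> W -> A
  P3: J <- T -> F -> A
Condition 1 (no descendant of J in the set): holds — descendants of J are {A, D, F, W}; none are in {T}.
Condition 2 (every backdoor path blocked by {T}):
  P1: blocked at fork node T ∈ conditioning set.
  P2: blocked at fork node T ∈ conditioning set.
  P3: blocked at fork node T ∈ conditioning set.
{T} satisfies the backdoor criterion.

Yes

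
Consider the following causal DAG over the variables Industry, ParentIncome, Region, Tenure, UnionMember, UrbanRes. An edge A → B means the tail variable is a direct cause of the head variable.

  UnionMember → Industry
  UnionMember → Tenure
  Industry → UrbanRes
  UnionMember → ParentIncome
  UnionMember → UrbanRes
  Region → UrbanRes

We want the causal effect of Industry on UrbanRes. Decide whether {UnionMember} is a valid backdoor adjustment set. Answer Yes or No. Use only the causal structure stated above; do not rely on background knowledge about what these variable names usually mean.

Yes

Backdoor paths from Industry to UrbanRes (paths whose first edge points into Industry):
  P1: Industry <- UnionMember -> UrbanRes
Condition 1 (no descendant of Industry in the set): holds — descendants of Industry are {UrbanRes}; none are in {UnionMember}.
Condition 2 (every backdoor path blocked by {UnionMember}):
  P1: blocked at fork node UnionMember ∈ conditioning set.
{UnionMember} satisfies the backdoor criterion.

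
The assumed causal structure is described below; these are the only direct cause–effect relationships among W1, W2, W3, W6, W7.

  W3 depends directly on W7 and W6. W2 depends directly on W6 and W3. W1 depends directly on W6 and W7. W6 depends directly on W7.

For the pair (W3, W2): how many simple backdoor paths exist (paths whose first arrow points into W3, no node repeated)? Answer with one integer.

A backdoor path from W3 to W2 is any simple undirected path whose first edge points into W3 (i.e. leaves W3 via a parent).
Parents of W3: {W6, W7}.
Enumerating:
  P1: W3 <- W7 -> W6 -> W2
  P2: W3 <- W7 -> W1 <- W6 -> W2
  P3: W3 <- W6 -> W2
That exhausts the simple backdoor paths. Count: 3.

3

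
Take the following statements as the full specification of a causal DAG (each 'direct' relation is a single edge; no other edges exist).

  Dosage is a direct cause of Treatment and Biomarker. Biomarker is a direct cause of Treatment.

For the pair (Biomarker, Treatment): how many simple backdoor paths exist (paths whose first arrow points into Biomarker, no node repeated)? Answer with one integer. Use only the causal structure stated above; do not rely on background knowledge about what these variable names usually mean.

A backdoor path from Biomarker to Treatment is any simple undirected path whose first edge points into Biomarker (i.e. leaves Biomarker via a parent).
Parents of Biomarker: {Dosage}.
Enumerating:
  P1: Biomarker <- Dosage -> Treatment
That exhausts the simple backdoor paths. Count: 1.

1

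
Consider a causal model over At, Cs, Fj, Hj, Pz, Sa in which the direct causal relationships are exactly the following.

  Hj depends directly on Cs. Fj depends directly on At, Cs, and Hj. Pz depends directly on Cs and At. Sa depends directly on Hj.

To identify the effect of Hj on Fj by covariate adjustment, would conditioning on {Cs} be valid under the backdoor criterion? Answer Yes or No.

Yes

Backdoor paths from Hj to Fj (paths whose first edge points into Hj):
  P1: Hj <- Cs -> Pz <- At -> Fj
  P2: Hj <- Cs -> Fj
Condition 1 (no descendant of Hj in the set): holds — descendants of Hj are {Fj, Sa}; none are in {Cs}.
Condition 2 (every backdoor path blocked by {Cs}):
  P1: blocked at fork node Cs ∈ conditioning set.
  P2: blocked at fork node Cs ∈ conditioning set.
{Cs} satisfies the backdoor criterion.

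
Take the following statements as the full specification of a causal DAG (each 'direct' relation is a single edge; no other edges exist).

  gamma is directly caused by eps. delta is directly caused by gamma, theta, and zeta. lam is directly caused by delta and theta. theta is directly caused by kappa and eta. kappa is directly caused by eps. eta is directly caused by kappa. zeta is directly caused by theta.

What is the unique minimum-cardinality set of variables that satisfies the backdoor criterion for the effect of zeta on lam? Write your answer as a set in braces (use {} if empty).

{theta}

Variables eligible for adjustment (non-descendants of zeta, excluding zeta and lam): {eps, eta, gamma, kappa, theta}.
Backdoor paths from zeta to lam:
  P1: zeta <- theta <- kappa <- eps -> gamma -> delta -> lam
  P2: zeta <- theta <- eta <- kappa <- eps -> gamma -> delta -> lam
  P3: zeta <- theta -> delta -> lam
  P4: zeta <- theta -> lam
The empty set is not sufficient: P1 (zeta <- theta <- kappa <- eps -> gamma -> delta -> lam) has no collider blocking it and no conditioned non-collider, so it is open.
Try {theta}:
  P1: blocked at chain node theta ∈ conditioning set.
  P2: blocked at chain node theta ∈ conditioning set.
  P3: blocked at fork node theta ∈ conditioning set.
  P4: blocked at fork node theta ∈ conditioning set.
{theta} contains no descendant of zeta and blocks every backdoor path.
No other singleton works — e.g. {eps} leaves P3 open — so {theta} is the unique smallest valid adjustment set.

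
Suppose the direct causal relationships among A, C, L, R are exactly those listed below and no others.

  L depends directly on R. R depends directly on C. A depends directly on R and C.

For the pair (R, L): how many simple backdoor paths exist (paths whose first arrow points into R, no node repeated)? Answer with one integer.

0

A backdoor path from R to L is any simple undirected path whose first edge points into R (i.e. leaves R via a parent).
Parents of R: {C}.
No simple path from any parent of R reaches L without revisiting R, so there are no backdoor paths.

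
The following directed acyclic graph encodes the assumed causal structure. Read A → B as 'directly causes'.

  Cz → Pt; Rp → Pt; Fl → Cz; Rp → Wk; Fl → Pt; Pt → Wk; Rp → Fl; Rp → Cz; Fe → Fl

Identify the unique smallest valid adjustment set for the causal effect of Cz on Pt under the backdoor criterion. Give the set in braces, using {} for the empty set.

{Fl, Rp}

Variables eligible for adjustment (non-descendants of Cz, excluding Cz and Pt): {Fe, Fl, Rp}.
Backdoor paths from Cz to Pt:
  P1: Cz <- Rp -> Fl -> Pt
  P2: Cz <- Rp -> Pt
  P3: Cz <- Rp -> Wk <- Pt
  P4: Cz <- Fl <- Rp -> Pt
  P5: Cz <- Fl <- Rp -> Wk <- Pt
  P6: Cz <- Fl -> Pt
The empty set is not sufficient: P1 (Cz <- Rp -> Fl -> Pt) has no collider blocking it and no conditioned non-collider, so it is open.
Try {Fl, Rp}:
  P1: blocked at fork node Rp ∈ conditioning set.
  P2: blocked at fork node Rp ∈ conditioning set.
  P3: blocked at fork node Rp ∈ conditioning set.
  P4: blocked at chain node Fl ∈ conditioning set.
  P5: blocked at chain node Fl ∈ conditioning set.
  P6: blocked at fork node Fl ∈ conditioning set.
{Fl, Rp} contains no descendant of Cz and blocks every backdoor path.
Every element of {Fl, Rp} is needed (dropping Fl leaves P6 open; dropping Rp leaves P2 open), so no proper subset is valid.
Among all size-2 subsets of the eligible variables, only {Fl, Rp} blocks every backdoor path, so it is the unique smallest valid adjustment set.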